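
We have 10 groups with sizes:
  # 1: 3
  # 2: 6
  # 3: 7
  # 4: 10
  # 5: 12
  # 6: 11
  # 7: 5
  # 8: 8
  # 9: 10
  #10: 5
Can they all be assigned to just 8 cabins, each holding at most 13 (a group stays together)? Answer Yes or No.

A valid assignment using 7 cabins:
  cabin 1: 12 = 12
  cabin 2: 11 = 11
  cabin 3: 10 + 3 = 13
  cabin 4: 10 = 10
  cabin 5: 8 + 5 = 13
  cabin 6: 7 + 6 = 13
  cabin 7: 5 = 5
That uses only 7 ≤ 8, so 8 cabins are enough.

Yes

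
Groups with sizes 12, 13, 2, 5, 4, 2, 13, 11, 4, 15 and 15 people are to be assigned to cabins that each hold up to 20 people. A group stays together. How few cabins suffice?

Total = 15 + 15 + 13 + 13 + 12 + 11 + 5 + 4 + 4 + 2 + 2 = 96 people.
Lower bound: ⌈96/20⌉ = 5 cabins.
Also, 6 groups each exceed 10 people, and no two of those can share a cabin, so at least 6 cabins are needed.
A packing using 6 cabins:
  cabin 1: 15 + 5 = 20
  cabin 2: 15 + 4 = 19
  cabin 3: 13 + 4 + 2 = 19
  cabin 4: 13 + 2 = 15
  cabin 5: 12 = 12
  cabin 6: 11 = 11
This matches the lower bound, so 6 is optimal.

6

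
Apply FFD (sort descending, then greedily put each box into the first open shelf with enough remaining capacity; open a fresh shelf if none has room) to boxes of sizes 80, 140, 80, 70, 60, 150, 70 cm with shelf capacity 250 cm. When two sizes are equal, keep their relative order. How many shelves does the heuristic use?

3

Sorted descending: 150, 140, 80, 80, 70, 70, 60.
  150 → shelf 1 (new)  [load 150/250]
  140 → shelf 2 (new)  [load 140/250]
  80 → shelf 1  [load 230/250]
  80 → shelf 2  [load 220/250]
  70 → shelf 3 (new)  [load 70/250]
  70 → shelf 3  [load 140/250]
  60 → shelf 3  [load 200/250]
3 shelves opened.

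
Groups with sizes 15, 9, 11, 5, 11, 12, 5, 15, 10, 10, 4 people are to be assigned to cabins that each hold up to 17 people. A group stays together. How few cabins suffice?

8

Total = 15 + 15 + 12 + 11 + 11 + 10 + 10 + 9 + 5 + 5 + 4 = 107 people.
Lower bound: ⌈107/17⌉ = 7 cabins.
Also, 8 groups each exceed 17/2 people, and no two of those can share a cabin, so at least 8 cabins are needed.
A packing using 8 cabins:
  cabin 1: 15 = 15
  cabin 2: 15 = 15
  cabin 3: 12 + 5 = 17
  cabin 4: 11 + 5 = 16
  cabin 5: 11 + 4 = 15
  cabin 6: 10 = 10
  cabin 7: 10 = 10
  cabin 8: 9 = 9
This matches the lower bound, so 8 is optimal.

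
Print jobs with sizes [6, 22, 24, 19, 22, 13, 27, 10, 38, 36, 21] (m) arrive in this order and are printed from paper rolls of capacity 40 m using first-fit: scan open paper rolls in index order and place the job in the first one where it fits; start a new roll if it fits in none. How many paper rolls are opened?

  6 → roll 1 (new)  [load 6/40]
  22 → roll 1  [load 28/40]
  24 → roll 2 (new)  [load 24/40]
  19 → roll 3 (new)  [load 19/40]
  22 → roll 4 (new)  [load 22/40]
  13 → roll 2  [load 37/40]
  27 → roll 5 (new)  [load 27/40]
  10 → roll 1  [load 38/40]
  38 → roll 6 (new)  [load 38/40]
  36 → roll 7 (new)  [load 36/40]
  21 → roll 3  [load 40/40]
7 paper rolls opened.

7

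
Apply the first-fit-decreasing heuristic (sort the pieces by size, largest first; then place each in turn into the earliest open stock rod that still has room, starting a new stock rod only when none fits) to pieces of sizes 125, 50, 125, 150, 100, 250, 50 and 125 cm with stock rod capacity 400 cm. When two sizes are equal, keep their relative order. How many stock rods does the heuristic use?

Sorted descending: 250, 150, 125, 125, 125, 100, 50, 50.
  250 → stock rod 1 (new)  [load 250/400]
  150 → stock rod 1  [load 400/400]
  125 → stock rod 2 (new)  [load 125/400]
  125 → stock rod 2  [load 250/400]
  125 → stock rod 2  [load 375/400]
  100 → stock rod 3 (new)  [load 100/400]
  50 → stock rod 3  [load 150/400]
  50 → stock rod 3  [load 200/400]
3 stock rods opened.

3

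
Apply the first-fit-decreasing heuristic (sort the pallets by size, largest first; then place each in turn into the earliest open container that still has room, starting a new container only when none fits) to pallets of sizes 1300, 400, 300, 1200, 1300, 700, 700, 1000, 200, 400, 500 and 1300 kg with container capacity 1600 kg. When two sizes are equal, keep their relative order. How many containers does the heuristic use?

Sorted descending: 1300, 1300, 1300, 1200, 1000, 700, 700, 500, 400, 400, 300, 200.
  1300 → container 1 (new)  [load 1300/1600]
  1300 → container 2 (new)  [load 1300/1600]
  1300 → container 3 (new)  [load 1300/1600]
  1200 → container 4 (new)  [load 1200/1600]
  1000 → container 5 (new)  [load 1000/1600]
  700 → container 6 (new)  [load 700/1600]
  700 → container 6  [load 1400/1600]
  500 → container 5  [load 1500/1600]
  400 → container 4  [load 1600/1600]
  400 → container 7 (new)  [load 400/1600]
  300 → container 1  [load 1600/1600]
  200 → container 2  [load 1500/1600]
7 containers opened.

7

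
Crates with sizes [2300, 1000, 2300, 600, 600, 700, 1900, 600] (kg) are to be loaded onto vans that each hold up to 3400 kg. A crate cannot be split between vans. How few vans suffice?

4

Total = 2300 + 2300 + 1900 + 1000 + 700 + 600 + 600 + 600 = 10000 kg.
Lower bound: ⌈10000/3400⌉ = 3 vans.
A packing using 4 vans:
  van 1: 2300 + 1000 = 3300
  van 2: 2300 + 700 = 3000
  van 3: 1900 + 600 + 600 = 3100
  van 4: 600 = 600
No arrangement into 3 vans stays within capacity, so 4 is optimal.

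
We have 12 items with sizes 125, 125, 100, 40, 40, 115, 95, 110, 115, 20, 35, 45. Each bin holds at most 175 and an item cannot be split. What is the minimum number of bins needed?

Total = 125 + 125 + 115 + 115 + 110 + 100 + 95 + 45 + 40 + 40 + 35 + 20 = 965.
Lower bound: ⌈965/175⌉ = 6 bins.
Also, 7 items each exceed 175/2, and no two of those can share a bin, so at least 7 bins are needed.
A packing using 7 bins:
  bin 1: 125 + 45 = 170
  bin 2: 125 + 40 = 165
  bin 3: 115 + 40 + 20 = 175
  bin 4: 115 + 35 = 150
  bin 5: 110 = 110
  bin 6: 100 = 100
  bin 7: 95 = 95
This matches the lower bound, so 7 is optimal.

7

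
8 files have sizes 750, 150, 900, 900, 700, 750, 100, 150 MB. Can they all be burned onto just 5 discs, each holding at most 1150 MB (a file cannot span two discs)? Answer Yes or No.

Yes

A valid assignment using 5 discs:
  disc 1: 900 + 150 + 100 = 1150
  disc 2: 900 + 150 = 1050
  disc 3: 750 = 750
  disc 4: 750 = 750
  disc 5: 700 = 700
Every load is within 1150 MB, so 5 discs suffice.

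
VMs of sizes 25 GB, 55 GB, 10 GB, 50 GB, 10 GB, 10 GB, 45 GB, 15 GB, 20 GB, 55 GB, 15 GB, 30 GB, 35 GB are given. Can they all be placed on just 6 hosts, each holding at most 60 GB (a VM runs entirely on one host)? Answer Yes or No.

Total = 375 GB; ⌈375/60⌉ = 7.
At least 7 hosts are required, but only 6 are allowed.

No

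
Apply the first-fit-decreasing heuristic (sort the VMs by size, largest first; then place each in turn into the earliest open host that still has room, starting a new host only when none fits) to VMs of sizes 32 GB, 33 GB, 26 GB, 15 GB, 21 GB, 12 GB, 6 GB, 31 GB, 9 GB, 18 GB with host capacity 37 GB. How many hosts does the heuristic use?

Sorted descending: 33, 32, 31, 26, 21, 18, 15, 12, 9, 6.
  33 → host 1 (new)  [load 33/37]
  32 → host 2 (new)  [load 32/37]
  31 → host 3 (new)  [load 31/37]
  26 → host 4 (new)  [load 26/37]
  21 → host 5 (new)  [load 21/37]
  18 → host 6 (new)  [load 18/37]
  15 → host 5  [load 36/37]
  12 → host 6  [load 30/37]
  9 → host 4  [load 35/37]
  6 → host 3  [load 37/37]
6 hosts opened.

6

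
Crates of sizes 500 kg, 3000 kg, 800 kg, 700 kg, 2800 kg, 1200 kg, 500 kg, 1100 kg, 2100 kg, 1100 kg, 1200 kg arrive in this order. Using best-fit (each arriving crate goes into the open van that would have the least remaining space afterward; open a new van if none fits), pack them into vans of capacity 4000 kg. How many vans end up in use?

  500 → van 1 (new)  [load 500/4000]
  3000 → van 1  [load 3500/4000]
  800 → van 2 (new)  [load 800/4000]
  700 → van 2  [load 1500/4000]
  2800 → van 3 (new)  [load 2800/4000]
  1200 → van 3  [load 4000/4000]
  500 → van 1  [load 4000/4000]
  1100 → van 2  [load 2600/4000]
  2100 → van 4 (new)  [load 2100/4000]
  1100 → van 2  [load 3700/4000]
  1200 → van 4  [load 3300/4000]
4 vans opened.

4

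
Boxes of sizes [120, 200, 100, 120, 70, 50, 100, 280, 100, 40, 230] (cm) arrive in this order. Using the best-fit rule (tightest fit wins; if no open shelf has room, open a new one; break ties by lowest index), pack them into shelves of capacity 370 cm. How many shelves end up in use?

5

  120 → shelf 1 (new)  [load 120/370]
  200 → shelf 1  [load 320/370]
  100 → shelf 2 (new)  [load 100/370]
  120 → shelf 2  [load 220/370]
  70 → shelf 2  [load 290/370]
  50 → shelf 1  [load 370/370]
  100 → shelf 3 (new)  [load 100/370]
  280 → shelf 4 (new)  [load 280/370]
  100 → shelf 3  [load 200/370]
  40 → shelf 2  [load 330/370]
  230 → shelf 5 (new)  [load 230/370]
5 shelves opened.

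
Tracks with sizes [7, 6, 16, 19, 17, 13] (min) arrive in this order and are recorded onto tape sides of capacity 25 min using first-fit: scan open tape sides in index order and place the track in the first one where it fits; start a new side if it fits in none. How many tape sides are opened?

5

  7 → side 1 (new)  [load 7/25]
  6 → side 1  [load 13/25]
  16 → side 2 (new)  [load 16/25]
  19 → side 3 (new)  [load 19/25]
  17 → side 4 (new)  [load 17/25]
  13 → side 5 (new)  [load 13/25]
5 tape sides opened.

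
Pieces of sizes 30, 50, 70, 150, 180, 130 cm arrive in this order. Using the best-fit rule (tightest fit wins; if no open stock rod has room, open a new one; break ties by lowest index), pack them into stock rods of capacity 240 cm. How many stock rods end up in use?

  30 → stock rod 1 (new)  [load 30/240]
  50 → stock rod 1  [load 80/240]
  70 → stock rod 1  [load 150/240]
  150 → stock rod 2 (new)  [load 150/240]
  180 → stock rod 3 (new)  [load 180/240]
  130 → stock rod 4 (new)  [load 130/240]
4 stock rods opened.

4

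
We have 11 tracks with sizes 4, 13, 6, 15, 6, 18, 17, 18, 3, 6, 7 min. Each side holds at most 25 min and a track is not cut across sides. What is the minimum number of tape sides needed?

5

Total = 18 + 18 + 17 + 15 + 13 + 7 + 6 + 6 + 6 + 4 + 3 = 113 min.
Lower bound: ⌈113/25⌉ = 5 tape sides.
A packing using 5 tape sides:
  side 1: 18 + 7 = 25
  side 2: 18 + 6 = 24
  side 3: 17 + 6 = 23
  side 4: 15 + 6 + 4 = 25
  side 5: 13 + 3 = 16
This matches the lower bound, so 5 is optimal.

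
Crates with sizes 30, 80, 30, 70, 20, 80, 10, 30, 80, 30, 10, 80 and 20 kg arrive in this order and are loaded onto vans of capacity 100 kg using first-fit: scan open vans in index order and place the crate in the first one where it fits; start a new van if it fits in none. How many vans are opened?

  30 → van 1 (new)  [load 30/100]
  80 → van 2 (new)  [load 80/100]
  30 → van 1  [load 60/100]
  70 → van 3 (new)  [load 70/100]
  20 → van 1  [load 80/100]
  80 → van 4 (new)  [load 80/100]
  10 → van 1  [load 90/100]
  30 → van 3  [load 100/100]
  80 → van 5 (new)  [load 80/100]
  30 → van 6 (new)  [load 30/100]
  10 → van 1  [load 100/100]
  80 → van 7 (new)  [load 80/100]
  20 → van 2  [load 100/100]
7 vans opened.

7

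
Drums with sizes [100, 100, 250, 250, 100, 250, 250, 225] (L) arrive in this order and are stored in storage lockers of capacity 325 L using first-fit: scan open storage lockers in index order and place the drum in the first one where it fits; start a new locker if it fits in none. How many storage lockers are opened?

  100 → locker 1 (new)  [load 100/325]
  100 → locker 1  [load 200/325]
  250 → locker 2 (new)  [load 250/325]
  250 → locker 3 (new)  [load 250/325]
  100 → locker 1  [load 300/325]
  250 → locker 4 (new)  [load 250/325]
  250 → locker 5 (new)  [load 250/325]
  225 → locker 6 (new)  [load 225/325]
6 storage lockers opened.

6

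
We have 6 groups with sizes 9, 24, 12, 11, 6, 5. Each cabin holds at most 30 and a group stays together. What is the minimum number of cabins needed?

3

Total = 24 + 12 + 11 + 9 + 6 + 5 = 67.
Lower bound: ⌈67/30⌉ = 3 cabins.
A packing using 3 cabins:
  cabin 1: 24 + 6 = 30
  cabin 2: 12 + 11 + 5 = 28
  cabin 3: 9 = 9
This matches the lower bound, so 3 is optimal.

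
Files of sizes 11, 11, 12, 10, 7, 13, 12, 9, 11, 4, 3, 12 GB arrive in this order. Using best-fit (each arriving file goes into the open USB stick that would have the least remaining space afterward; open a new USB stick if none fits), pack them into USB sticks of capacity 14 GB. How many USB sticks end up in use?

10

  11 → USB stick 1 (new)  [load 11/14]
  11 → USB stick 2 (new)  [load 11/14]
  12 → USB stick 3 (new)  [load 12/14]
  10 → USB stick 4 (new)  [load 10/14]
  7 → USB stick 5 (new)  [load 7/14]
  13 → USB stick 6 (new)  [load 13/14]
  12 → USB stick 7 (new)  [load 12/14]
  9 → USB stick 8 (new)  [load 9/14]
  11 → USB stick 9 (new)  [load 11/14]
  4 → USB stick 4  [load 14/14]
  3 → USB stick 1  [load 14/14]
  12 → USB stick 10 (new)  [load 12/14]
10 USB sticks opened.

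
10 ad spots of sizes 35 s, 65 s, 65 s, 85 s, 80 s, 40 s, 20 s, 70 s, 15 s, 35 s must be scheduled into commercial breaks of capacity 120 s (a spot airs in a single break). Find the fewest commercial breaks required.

5

Total = 85 + 80 + 70 + 65 + 65 + 40 + 35 + 35 + 20 + 15 = 510 s.
Lower bound: ⌈510/120⌉ = 5 commercial breaks.
A packing using 5 commercial breaks:
  break 1: 85 + 35 = 120
  break 2: 80 + 40 = 120
  break 3: 70 + 35 + 15 = 120
  break 4: 65 + 20 = 85
  break 5: 65 = 65
This matches the lower bound, so 5 is optimal.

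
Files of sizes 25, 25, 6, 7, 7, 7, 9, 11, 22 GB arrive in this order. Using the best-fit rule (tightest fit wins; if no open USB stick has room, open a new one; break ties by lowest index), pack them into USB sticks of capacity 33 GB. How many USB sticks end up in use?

4

  25 → USB stick 1 (new)  [load 25/33]
  25 → USB stick 2 (new)  [load 25/33]
  6 → USB stick 1  [load 31/33]
  7 → USB stick 2  [load 32/33]
  7 → USB stick 3 (new)  [load 7/33]
  7 → USB stick 3  [load 14/33]
  9 → USB stick 3  [load 23/33]
  11 → USB stick 4 (new)  [load 11/33]
  22 → USB stick 4  [load 33/33]
4 USB sticks opened.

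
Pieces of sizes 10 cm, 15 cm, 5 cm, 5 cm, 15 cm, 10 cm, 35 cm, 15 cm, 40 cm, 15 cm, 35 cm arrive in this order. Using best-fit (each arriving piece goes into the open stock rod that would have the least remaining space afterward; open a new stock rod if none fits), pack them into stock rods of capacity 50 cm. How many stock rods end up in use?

  10 → stock rod 1 (new)  [load 10/50]
  15 → stock rod 1  [load 25/50]
  5 → stock rod 1  [load 30/50]
  5 → stock rod 1  [load 35/50]
  15 → stock rod 1  [load 50/50]
  10 → stock rod 2 (new)  [load 10/50]
  35 → stock rod 2  [load 45/50]
  15 → stock rod 3 (new)  [load 15/50]
  40 → stock rod 4 (new)  [load 40/50]
  15 → stock rod 3  [load 30/50]
  35 → stock rod 5 (new)  [load 35/50]
5 stock rods opened.

5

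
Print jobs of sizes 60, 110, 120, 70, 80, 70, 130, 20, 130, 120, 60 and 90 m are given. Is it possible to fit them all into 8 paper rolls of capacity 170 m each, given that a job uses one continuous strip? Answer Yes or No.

Yes

A valid assignment using 8 paper rolls:
  roll 1: 130 + 20 = 150
  roll 2: 130 = 130
  roll 3: 120 = 120
  roll 4: 120 = 120
  roll 5: 110 + 60 = 170
  roll 6: 90 + 80 = 170
  roll 7: 70 + 70 = 140
  roll 8: 60 = 60
Every load is within 170 m, so 8 paper rolls suffice.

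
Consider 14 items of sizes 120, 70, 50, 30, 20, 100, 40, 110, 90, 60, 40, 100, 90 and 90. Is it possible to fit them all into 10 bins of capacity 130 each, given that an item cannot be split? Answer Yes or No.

A valid assignment using 9 bins:
  bin 1: 120 = 120
  bin 2: 110 + 20 = 130
  bin 3: 100 + 30 = 130
  bin 4: 100 = 100
  bin 5: 90 + 40 = 130
  bin 6: 90 + 40 = 130
  bin 7: 90 = 90
  bin 8: 70 + 60 = 130
  bin 9: 50 = 50
That uses only 9 ≤ 10, so 10 bins are enough.

Yes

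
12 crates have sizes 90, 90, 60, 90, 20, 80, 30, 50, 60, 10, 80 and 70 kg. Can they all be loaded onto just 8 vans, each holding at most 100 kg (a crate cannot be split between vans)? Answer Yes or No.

No

Total = 730 kg; ⌈730/100⌉ = 8.
The bound of 8 does not rule out 8, but exhaustive search shows no assignment into 8 vans of capacity 100 kg exists — the minimum is 9.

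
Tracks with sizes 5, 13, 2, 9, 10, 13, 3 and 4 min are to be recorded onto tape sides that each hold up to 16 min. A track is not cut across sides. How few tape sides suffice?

Total = 13 + 13 + 10 + 9 + 5 + 4 + 3 + 2 = 59 min.
Lower bound: ⌈59/16⌉ = 4 tape sides.
A packing using 4 tape sides:
  side 1: 13 + 3 = 16
  side 2: 13 + 2 = 15
  side 3: 10 + 5 = 15
  side 4: 9 + 4 = 13
This matches the lower bound, so 4 is optimal.

4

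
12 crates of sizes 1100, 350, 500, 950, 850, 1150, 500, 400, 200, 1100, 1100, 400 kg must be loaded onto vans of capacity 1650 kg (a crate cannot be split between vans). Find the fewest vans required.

6

Total = 1150 + 1100 + 1100 + 1100 + 950 + 850 + 500 + 500 + 400 + 400 + 350 + 200 = 8600 kg.
Lower bound: ⌈8600/1650⌉ = 6 vans.
A packing using 6 vans:
  van 1: 1150 + 500 = 1650
  van 2: 1100 + 500 = 1600
  van 3: 1100 + 400 = 1500
  van 4: 1100 + 400 = 1500
  van 5: 950 + 350 + 200 = 1500
  van 6: 850 = 850
This matches the lower bound, so 6 is optimal.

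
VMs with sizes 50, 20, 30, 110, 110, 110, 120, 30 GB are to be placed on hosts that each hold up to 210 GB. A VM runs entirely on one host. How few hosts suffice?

Total = 120 + 110 + 110 + 110 + 50 + 30 + 30 + 20 = 580 GB.
Lower bound: ⌈580/210⌉ = 3 hosts.
Also, 4 VMs each exceed 105 GB, and no two of those can share a host, so at least 4 hosts are needed.
A packing using 4 hosts:
  host 1: 120 + 50 + 30 = 200
  host 2: 110 + 30 + 20 = 160
  host 3: 110 = 110
  host 4: 110 = 110
This matches the lower bound, so 4 is optimal.

4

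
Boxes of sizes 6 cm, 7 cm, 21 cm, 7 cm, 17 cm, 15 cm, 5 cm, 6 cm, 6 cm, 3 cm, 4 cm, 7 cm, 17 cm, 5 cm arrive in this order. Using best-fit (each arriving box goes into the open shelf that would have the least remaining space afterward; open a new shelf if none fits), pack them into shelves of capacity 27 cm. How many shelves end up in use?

5

  6 → shelf 1 (new)  [load 6/27]
  7 → shelf 1  [load 13/27]
  21 → shelf 2 (new)  [load 21/27]
  7 → shelf 1  [load 20/27]
  17 → shelf 3 (new)  [load 17/27]
  15 → shelf 4 (new)  [load 15/27]
  5 → shelf 2  [load 26/27]
  6 → shelf 1  [load 26/27]
  6 → shelf 3  [load 23/27]
  3 → shelf 3  [load 26/27]
  4 → shelf 4  [load 19/27]
  7 → shelf 4  [load 26/27]
  17 → shelf 5 (new)  [load 17/27]
  5 → shelf 5  [load 22/27]
5 shelves opened.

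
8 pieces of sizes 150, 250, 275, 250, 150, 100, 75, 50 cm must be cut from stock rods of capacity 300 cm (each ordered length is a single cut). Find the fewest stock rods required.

Total = 275 + 250 + 250 + 150 + 150 + 100 + 75 + 50 = 1300 cm.
Lower bound: ⌈1300/300⌉ = 5 stock rods.
A packing using 5 stock rods:
  stock rod 1: 275 = 275
  stock rod 2: 250 + 50 = 300
  stock rod 3: 250 = 250
  stock rod 4: 150 + 150 = 300
  stock rod 5: 100 + 75 = 175
This matches the lower bound, so 5 is optimal.

5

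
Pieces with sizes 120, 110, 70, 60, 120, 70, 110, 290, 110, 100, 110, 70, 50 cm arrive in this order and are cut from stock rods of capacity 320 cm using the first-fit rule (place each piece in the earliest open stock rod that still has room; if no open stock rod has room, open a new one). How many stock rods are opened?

5

  120 → stock rod 1 (new)  [load 120/320]
  110 → stock rod 1  [load 230/320]
  70 → stock rod 1  [load 300/320]
  60 → stock rod 2 (new)  [load 60/320]
  120 → stock rod 2  [load 180/320]
  70 → stock rod 2  [load 250/320]
  110 → stock rod 3 (new)  [load 110/320]
  290 → stock rod 4 (new)  [load 290/320]
  110 → stock rod 3  [load 220/320]
  100 → stock rod 3  [load 320/320]
  110 → stock rod 5 (new)  [load 110/320]
  70 → stock rod 2  [load 320/320]
  50 → stock rod 5  [load 160/320]
5 stock rods opened.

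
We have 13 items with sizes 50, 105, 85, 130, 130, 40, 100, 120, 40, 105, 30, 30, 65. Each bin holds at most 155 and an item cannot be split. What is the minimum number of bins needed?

8

Total = 130 + 130 + 120 + 105 + 105 + 100 + 85 + 65 + 50 + 40 + 40 + 30 + 30 = 1030.
Lower bound: ⌈1030/155⌉ = 7 bins.
A packing using 8 bins:
  bin 1: 130 = 130
  bin 2: 130 = 130
  bin 3: 120 + 30 = 150
  bin 4: 105 + 50 = 155
  bin 5: 105 + 40 = 145
  bin 6: 100 + 40 = 140
  bin 7: 85 + 65 = 150
  bin 8: 30 = 30
No arrangement into 7 bins stays within capacity, so 8 is optimal.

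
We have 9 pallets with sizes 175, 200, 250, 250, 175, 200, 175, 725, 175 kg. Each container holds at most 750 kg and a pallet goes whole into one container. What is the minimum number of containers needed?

Total = 725 + 250 + 250 + 200 + 200 + 175 + 175 + 175 + 175 = 2325 kg.
Lower bound: ⌈2325/750⌉ = 4 containers.
A packing using 4 containers:
  container 1: 725 = 725
  container 2: 250 + 250 + 200 = 700
  container 3: 200 + 175 + 175 + 175 = 725
  container 4: 175 = 175
This matches the lower bound, so 4 is optimal.

4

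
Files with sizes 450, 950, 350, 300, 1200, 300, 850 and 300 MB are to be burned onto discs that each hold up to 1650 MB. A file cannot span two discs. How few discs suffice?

3

Total = 1200 + 950 + 850 + 450 + 350 + 300 + 300 + 300 = 4700 MB.
Lower bound: ⌈4700/1650⌉ = 3 discs.
A packing using 3 discs:
  disc 1: 1200 + 450 = 1650
  disc 2: 950 + 350 + 300 = 1600
  disc 3: 850 + 300 + 300 = 1450
This matches the lower bound, so 3 is optimal.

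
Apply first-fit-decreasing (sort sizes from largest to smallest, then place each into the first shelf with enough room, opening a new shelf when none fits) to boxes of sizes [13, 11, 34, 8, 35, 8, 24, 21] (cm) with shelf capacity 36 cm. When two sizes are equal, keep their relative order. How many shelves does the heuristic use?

Sorted descending: 35, 34, 24, 21, 13, 11, 8, 8.
  35 → shelf 1 (new)  [load 35/36]
  34 → shelf 2 (new)  [load 34/36]
  24 → shelf 3 (new)  [load 24/36]
  21 → shelf 4 (new)  [load 21/36]
  13 → shelf 4  [load 34/36]
  11 → shelf 3  [load 35/36]
  8 → shelf 5 (new)  [load 8/36]
  8 → shelf 5  [load 16/36]
5 shelves opened.

5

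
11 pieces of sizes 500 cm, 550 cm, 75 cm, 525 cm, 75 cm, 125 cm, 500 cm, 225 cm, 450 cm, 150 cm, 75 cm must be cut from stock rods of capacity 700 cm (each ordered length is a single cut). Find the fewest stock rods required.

Total = 550 + 525 + 500 + 500 + 450 + 225 + 150 + 125 + 75 + 75 + 75 = 3250 cm.
Lower bound: ⌈3250/700⌉ = 5 stock rods.
A packing using 5 stock rods:
  stock rod 1: 550 + 150 = 700
  stock rod 2: 525 + 125 = 650
  stock rod 3: 500 + 75 + 75 = 650
  stock rod 4: 500 + 75 = 575
  stock rod 5: 450 + 225 = 675
This matches the lower bound, so 5 is optimal.

5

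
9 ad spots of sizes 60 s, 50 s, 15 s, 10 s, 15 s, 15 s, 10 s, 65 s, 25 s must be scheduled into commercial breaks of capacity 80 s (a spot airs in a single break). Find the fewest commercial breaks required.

4

Total = 65 + 60 + 50 + 25 + 15 + 15 + 15 + 10 + 10 = 265 s.
Lower bound: ⌈265/80⌉ = 4 commercial breaks.
A packing using 4 commercial breaks:
  break 1: 65 + 15 = 80
  break 2: 60 + 15 = 75
  break 3: 50 + 25 = 75
  break 4: 15 + 10 + 10 = 35
This matches the lower bound, so 4 is optimal.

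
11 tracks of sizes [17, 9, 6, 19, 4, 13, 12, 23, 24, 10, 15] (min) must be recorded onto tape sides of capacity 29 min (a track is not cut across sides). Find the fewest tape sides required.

Total = 24 + 23 + 19 + 17 + 15 + 13 + 12 + 10 + 9 + 6 + 4 = 152 min.
Lower bound: ⌈152/29⌉ = 6 tape sides.
A packing using 6 tape sides:
  side 1: 24 + 4 = 28
  side 2: 23 + 6 = 29
  side 3: 19 + 10 = 29
  side 4: 17 + 12 = 29
  side 5: 15 + 13 = 28
  side 6: 9 = 9
This matches the lower bound, so 6 is optimal.

6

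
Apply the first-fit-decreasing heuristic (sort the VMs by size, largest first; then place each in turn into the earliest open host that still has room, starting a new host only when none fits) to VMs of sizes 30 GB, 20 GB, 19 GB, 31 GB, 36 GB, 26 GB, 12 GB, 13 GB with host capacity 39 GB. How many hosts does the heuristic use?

Sorted descending: 36, 31, 30, 26, 20, 19, 13, 12.
  36 → host 1 (new)  [load 36/39]
  31 → host 2 (new)  [load 31/39]
  30 → host 3 (new)  [load 30/39]
  26 → host 4 (new)  [load 26/39]
  20 → host 5 (new)  [load 20/39]
  19 → host 5  [load 39/39]
  13 → host 4  [load 39/39]
  12 → host 6 (new)  [load 12/39]
6 hosts opened.

6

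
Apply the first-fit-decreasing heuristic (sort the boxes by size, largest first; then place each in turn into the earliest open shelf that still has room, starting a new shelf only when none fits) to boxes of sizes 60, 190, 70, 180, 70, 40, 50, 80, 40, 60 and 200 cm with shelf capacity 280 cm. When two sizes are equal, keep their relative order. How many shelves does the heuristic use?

Sorted descending: 200, 190, 180, 80, 70, 70, 60, 60, 50, 40, 40.
  200 → shelf 1 (new)  [load 200/280]
  190 → shelf 2 (new)  [load 190/280]
  180 → shelf 3 (new)  [load 180/280]
  80 → shelf 1  [load 280/280]
  70 → shelf 2  [load 260/280]
  70 → shelf 3  [load 250/280]
  60 → shelf 4 (new)  [load 60/280]
  60 → shelf 4  [load 120/280]
  50 → shelf 4  [load 170/280]
  40 → shelf 4  [load 210/280]
  40 → shelf 4  [load 250/280]
4 shelves opened.

4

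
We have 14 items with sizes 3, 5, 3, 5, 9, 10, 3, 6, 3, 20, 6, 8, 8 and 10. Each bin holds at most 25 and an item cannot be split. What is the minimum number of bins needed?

Total = 20 + 10 + 10 + 9 + 8 + 8 + 6 + 6 + 5 + 5 + 3 + 3 + 3 + 3 = 99.
Lower bound: ⌈99/25⌉ = 4 bins.
A packing using 4 bins:
  bin 1: 20 + 5 = 25
  bin 2: 10 + 10 + 5 = 25
  bin 3: 9 + 8 + 8 = 25
  bin 4: 6 + 6 + 3 + 3 + 3 + 3 = 24
This matches the lower bound, so 4 is optimal.

4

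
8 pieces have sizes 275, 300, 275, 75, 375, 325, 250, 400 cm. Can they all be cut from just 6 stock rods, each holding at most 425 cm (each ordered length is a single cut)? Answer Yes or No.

No

Total = 2275 cm; ⌈2275/425⌉ = 6.
7 pieces each exceed half the capacity and cannot share a stock rod, forcing at least 7 stock rods.
At least 7 stock rods are required, but only 6 are allowed.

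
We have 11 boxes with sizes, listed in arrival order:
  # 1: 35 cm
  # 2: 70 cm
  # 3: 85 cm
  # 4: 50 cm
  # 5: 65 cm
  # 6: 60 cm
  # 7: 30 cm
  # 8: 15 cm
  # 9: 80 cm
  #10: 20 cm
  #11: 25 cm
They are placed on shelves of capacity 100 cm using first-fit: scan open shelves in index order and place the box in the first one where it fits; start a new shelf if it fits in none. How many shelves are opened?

6

  35 → shelf 1 (new)  [load 35/100]
  70 → shelf 2 (new)  [load 70/100]
  85 → shelf 3 (new)  [load 85/100]
  50 → shelf 1  [load 85/100]
  65 → shelf 4 (new)  [load 65/100]
  60 → shelf 5 (new)  [load 60/100]
  30 → shelf 2  [load 100/100]
  15 → shelf 1  [load 100/100]
  80 → shelf 6 (new)  [load 80/100]
  20 → shelf 4  [load 85/100]
  25 → shelf 5  [load 85/100]
6 shelves opened.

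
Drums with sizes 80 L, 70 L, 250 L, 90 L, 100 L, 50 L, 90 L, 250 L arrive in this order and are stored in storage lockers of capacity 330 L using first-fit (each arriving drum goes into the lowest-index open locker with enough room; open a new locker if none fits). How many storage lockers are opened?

4

  80 → locker 1 (new)  [load 80/330]
  70 → locker 1  [load 150/330]
  250 → locker 2 (new)  [load 250/330]
  90 → locker 1  [load 240/330]
  100 → locker 3 (new)  [load 100/330]
  50 → locker 1  [load 290/330]
  90 → locker 3  [load 190/330]
  250 → locker 4 (new)  [load 250/330]
4 storage lockers opened.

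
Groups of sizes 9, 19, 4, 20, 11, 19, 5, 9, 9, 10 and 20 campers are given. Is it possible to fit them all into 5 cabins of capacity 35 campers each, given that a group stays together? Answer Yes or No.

A valid assignment using 5 cabins:
  cabin 1: 20 + 11 + 4 = 35
  cabin 2: 20 + 10 + 5 = 35
  cabin 3: 19 + 9 = 28
  cabin 4: 19 + 9 = 28
  cabin 5: 9 = 9
Every load is within 35 campers, so 5 cabins suffice.

Yes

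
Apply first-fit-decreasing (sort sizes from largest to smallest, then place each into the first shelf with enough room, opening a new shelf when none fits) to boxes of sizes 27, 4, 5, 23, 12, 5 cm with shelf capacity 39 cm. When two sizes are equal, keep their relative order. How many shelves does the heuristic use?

2

Sorted descending: 27, 23, 12, 5, 5, 4.
  27 → shelf 1 (new)  [load 27/39]
  23 → shelf 2 (new)  [load 23/39]
  12 → shelf 1  [load 39/39]
  5 → shelf 2  [load 28/39]
  5 → shelf 2  [load 33/39]
  4 → shelf 2  [load 37/39]
2 shelves opened.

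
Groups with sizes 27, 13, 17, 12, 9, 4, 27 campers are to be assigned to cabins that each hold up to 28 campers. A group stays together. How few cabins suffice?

Total = 27 + 27 + 17 + 13 + 12 + 9 + 4 = 109 campers.
Lower bound: ⌈109/28⌉ = 4 cabins.
A packing using 5 cabins:
  cabin 1: 27 = 27
  cabin 2: 27 = 27
  cabin 3: 17 + 9 = 26
  cabin 4: 13 + 12 = 25
  cabin 5: 4 = 4
No arrangement into 4 cabins stays within capacity, so 5 is optimal.

5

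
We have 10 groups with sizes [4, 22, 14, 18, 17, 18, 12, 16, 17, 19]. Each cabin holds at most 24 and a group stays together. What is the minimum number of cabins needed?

9

Total = 22 + 19 + 18 + 18 + 17 + 17 + 16 + 14 + 12 + 4 = 157.
Lower bound: ⌈157/24⌉ = 7 cabins.
Also, 8 groups each exceed 12, and no two of those can share a cabin, so at least 8 cabins are needed.
A packing using 9 cabins:
  cabin 1: 22 = 22
  cabin 2: 19 + 4 = 23
  cabin 3: 18 = 18
  cabin 4: 18 = 18
  cabin 5: 17 = 17
  cabin 6: 17 = 17
  cabin 7: 16 = 16
  cabin 8: 14 = 14
  cabin 9: 12 = 12
No arrangement into 8 cabins stays within capacity, so 9 is optimal.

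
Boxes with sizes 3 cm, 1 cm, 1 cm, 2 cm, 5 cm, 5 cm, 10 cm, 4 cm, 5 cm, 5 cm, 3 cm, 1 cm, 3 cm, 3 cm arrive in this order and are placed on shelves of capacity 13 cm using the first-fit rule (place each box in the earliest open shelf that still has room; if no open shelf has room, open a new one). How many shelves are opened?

  3 → shelf 1 (new)  [load 3/13]
  1 → shelf 1  [load 4/13]
  1 → shelf 1  [load 5/13]
  2 → shelf 1  [load 7/13]
  5 → shelf 1  [load 12/13]
  5 → shelf 2 (new)  [load 5/13]
  10 → shelf 3 (new)  [load 10/13]
  4 → shelf 2  [load 9/13]
  5 → shelf 4 (new)  [load 5/13]
  5 → shelf 4  [load 10/13]
  3 → shelf 2  [load 12/13]
  1 → shelf 1  [load 13/13]
  3 → shelf 3  [load 13/13]
  3 → shelf 4  [load 13/13]
4 shelves opened.

4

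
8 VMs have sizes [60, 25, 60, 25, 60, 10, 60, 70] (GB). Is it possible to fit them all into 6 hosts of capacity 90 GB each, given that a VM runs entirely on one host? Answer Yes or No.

A valid assignment using 5 hosts:
  host 1: 70 + 10 = 80
  host 2: 60 + 25 = 85
  host 3: 60 + 25 = 85
  host 4: 60 = 60
  host 5: 60 = 60
That uses only 5 ≤ 6, so 6 hosts are enough.

Yes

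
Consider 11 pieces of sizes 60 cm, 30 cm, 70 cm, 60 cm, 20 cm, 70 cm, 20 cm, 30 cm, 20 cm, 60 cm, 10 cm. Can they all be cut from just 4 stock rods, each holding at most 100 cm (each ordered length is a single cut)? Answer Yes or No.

No

Total = 450 cm; ⌈450/100⌉ = 5.
At least 5 stock rods are required, but only 4 are allowed.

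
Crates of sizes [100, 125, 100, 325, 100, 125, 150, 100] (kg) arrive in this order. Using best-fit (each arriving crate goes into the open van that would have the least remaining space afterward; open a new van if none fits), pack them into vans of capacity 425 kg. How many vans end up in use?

3

  100 → van 1 (new)  [load 100/425]
  125 → van 1  [load 225/425]
  100 → van 1  [load 325/425]
  325 → van 2 (new)  [load 325/425]
  100 → van 1  [load 425/425]
  125 → van 3 (new)  [load 125/425]
  150 → van 3  [load 275/425]
  100 → van 2  [load 425/425]
3 vans opened.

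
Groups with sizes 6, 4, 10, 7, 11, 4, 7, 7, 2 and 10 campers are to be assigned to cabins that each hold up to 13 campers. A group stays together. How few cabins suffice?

6

Total = 11 + 10 + 10 + 7 + 7 + 7 + 6 + 4 + 4 + 2 = 68 campers.
Lower bound: ⌈68/13⌉ = 6 cabins.
A packing using 6 cabins:
  cabin 1: 11 + 2 = 13
  cabin 2: 10 = 10
  cabin 3: 10 = 10
  cabin 4: 7 + 6 = 13
  cabin 5: 7 + 4 = 11
  cabin 6: 7 + 4 = 11
This matches the lower bound, so 6 is optimal.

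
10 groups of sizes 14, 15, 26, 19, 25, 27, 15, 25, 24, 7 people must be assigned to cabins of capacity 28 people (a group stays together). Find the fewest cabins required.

Total = 27 + 26 + 25 + 25 + 24 + 19 + 15 + 15 + 14 + 7 = 197 people.
Lower bound: ⌈197/28⌉ = 8 cabins.
A packing using 9 cabins:
  cabin 1: 27 = 27
  cabin 2: 26 = 26
  cabin 3: 25 = 25
  cabin 4: 25 = 25
  cabin 5: 24 = 24
  cabin 6: 19 + 7 = 26
  cabin 7: 15 = 15
  cabin 8: 15 = 15
  cabin 9: 14 = 14
No arrangement into 8 cabins stays within capacity, so 9 is optimal.

9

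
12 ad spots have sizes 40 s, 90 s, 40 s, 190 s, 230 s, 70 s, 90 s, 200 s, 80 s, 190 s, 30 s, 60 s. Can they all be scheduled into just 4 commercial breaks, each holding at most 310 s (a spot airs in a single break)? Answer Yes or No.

No

Total = 1310 s; ⌈1310/310⌉ = 5.
At least 5 commercial breaks are required, but only 4 are allowed.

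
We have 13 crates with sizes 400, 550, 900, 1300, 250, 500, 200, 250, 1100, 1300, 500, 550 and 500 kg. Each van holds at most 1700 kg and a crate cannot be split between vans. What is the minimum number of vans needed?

Total = 1300 + 1300 + 1100 + 900 + 550 + 550 + 500 + 500 + 500 + 400 + 250 + 250 + 200 = 8300 kg.
Lower bound: ⌈8300/1700⌉ = 5 vans.
A packing using 5 vans:
  van 1: 1300 + 400 = 1700
  van 2: 1300 + 250 = 1550
  van 3: 1100 + 550 = 1650
  van 4: 900 + 550 + 250 = 1700
  van 5: 500 + 500 + 500 + 200 = 1700
This matches the lower bound, so 5 is optimal.

5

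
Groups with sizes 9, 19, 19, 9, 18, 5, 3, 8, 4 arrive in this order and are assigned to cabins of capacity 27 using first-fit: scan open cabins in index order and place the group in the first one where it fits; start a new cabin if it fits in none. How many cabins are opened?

4

  9 → cabin 1 (new)  [load 9/27]
  19 → cabin 2 (new)  [load 19/27]
  19 → cabin 3 (new)  [load 19/27]
  9 → cabin 1  [load 18/27]
  18 → cabin 4 (new)  [load 18/27]
  5 → cabin 1  [load 23/27]
  3 → cabin 1  [load 26/27]
  8 → cabin 2  [load 27/27]
  4 → cabin 3  [load 23/27]
4 cabins opened.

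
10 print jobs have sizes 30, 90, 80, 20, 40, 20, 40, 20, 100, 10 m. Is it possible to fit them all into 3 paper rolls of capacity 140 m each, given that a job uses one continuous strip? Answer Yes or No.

Total = 450 m; ⌈450/140⌉ = 4.
At least 4 paper rolls are required, but only 3 are allowed.

No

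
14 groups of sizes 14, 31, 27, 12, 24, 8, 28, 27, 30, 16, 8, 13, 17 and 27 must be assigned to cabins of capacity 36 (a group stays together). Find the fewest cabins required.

Total = 31 + 30 + 28 + 27 + 27 + 27 + 24 + 17 + 16 + 14 + 13 + 12 + 8 + 8 = 282.
Lower bound: ⌈282/36⌉ = 8 cabins.
A packing using 9 cabins:
  cabin 1: 31 = 31
  cabin 2: 30 = 30
  cabin 3: 28 + 8 = 36
  cabin 4: 27 + 8 = 35
  cabin 5: 27 = 27
  cabin 6: 27 = 27
  cabin 7: 24 + 12 = 36
  cabin 8: 17 + 16 = 33
  cabin 9: 14 + 13 = 27
No arrangement into 8 cabins stays within capacity, so 9 is optimal.

9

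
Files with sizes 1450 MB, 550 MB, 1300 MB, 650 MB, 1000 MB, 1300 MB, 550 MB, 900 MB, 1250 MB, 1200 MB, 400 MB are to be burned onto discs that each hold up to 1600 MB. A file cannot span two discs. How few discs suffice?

Total = 1450 + 1300 + 1300 + 1250 + 1200 + 1000 + 900 + 650 + 550 + 550 + 400 = 10550 MB.
Lower bound: ⌈10550/1600⌉ = 7 discs.
A packing using 8 discs:
  disc 1: 1450 = 1450
  disc 2: 1300 = 1300
  disc 3: 1300 = 1300
  disc 4: 1250 = 1250
  disc 5: 1200 + 400 = 1600
  disc 6: 1000 + 550 = 1550
  disc 7: 900 + 650 = 1550
  disc 8: 550 = 550
No arrangement into 7 discs stays within capacity, so 8 is optimal.

8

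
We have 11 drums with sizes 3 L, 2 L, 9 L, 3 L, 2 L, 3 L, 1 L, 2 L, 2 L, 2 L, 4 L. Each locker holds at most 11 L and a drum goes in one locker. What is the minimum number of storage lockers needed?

3

Total = 9 + 4 + 3 + 3 + 3 + 2 + 2 + 2 + 2 + 2 + 1 = 33 L.
Lower bound: ⌈33/11⌉ = 3 storage lockers.
A packing using 3 storage lockers:
  locker 1: 9 + 2 = 11
  locker 2: 4 + 3 + 3 + 1 = 11
  locker 3: 3 + 2 + 2 + 2 + 2 = 11
This matches the lower bound, so 3 is optimal.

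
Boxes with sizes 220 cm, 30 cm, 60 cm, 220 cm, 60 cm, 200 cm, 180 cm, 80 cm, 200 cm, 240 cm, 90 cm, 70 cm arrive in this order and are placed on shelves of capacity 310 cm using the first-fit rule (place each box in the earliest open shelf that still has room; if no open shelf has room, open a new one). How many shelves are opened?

6

  220 → shelf 1 (new)  [load 220/310]
  30 → shelf 1  [load 250/310]
  60 → shelf 1  [load 310/310]
  220 → shelf 2 (new)  [load 220/310]
  60 → shelf 2  [load 280/310]
  200 → shelf 3 (new)  [load 200/310]
  180 → shelf 4 (new)  [load 180/310]
  80 → shelf 3  [load 280/310]
  200 → shelf 5 (new)  [load 200/310]
  240 → shelf 6 (new)  [load 240/310]
  90 → shelf 4  [load 270/310]
  70 → shelf 5  [load 270/310]
6 shelves opened.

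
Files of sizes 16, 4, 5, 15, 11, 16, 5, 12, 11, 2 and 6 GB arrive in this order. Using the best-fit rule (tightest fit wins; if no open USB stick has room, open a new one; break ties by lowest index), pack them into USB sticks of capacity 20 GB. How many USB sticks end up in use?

6

  16 → USB stick 1 (new)  [load 16/20]
  4 → USB stick 1  [load 20/20]
  5 → USB stick 2 (new)  [load 5/20]
  15 → USB stick 2  [load 20/20]
  11 → USB stick 3 (new)  [load 11/20]
  16 → USB stick 4 (new)  [load 16/20]
  5 → USB stick 3  [load 16/20]
  12 → USB stick 5 (new)  [load 12/20]
  11 → USB stick 6 (new)  [load 11/20]
  2 → USB stick 3  [load 18/20]
  6 → USB stick 5  [load 18/20]
6 USB sticks opened.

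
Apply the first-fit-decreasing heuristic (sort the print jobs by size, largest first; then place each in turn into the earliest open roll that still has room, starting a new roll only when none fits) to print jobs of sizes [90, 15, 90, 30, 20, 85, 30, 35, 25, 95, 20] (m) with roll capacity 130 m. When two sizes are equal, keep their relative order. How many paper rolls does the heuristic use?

5

Sorted descending: 95, 90, 90, 85, 35, 30, 30, 25, 20, 20, 15.
  95 → roll 1 (new)  [load 95/130]
  90 → roll 2 (new)  [load 90/130]
  90 → roll 3 (new)  [load 90/130]
  85 → roll 4 (new)  [load 85/130]
  35 → roll 1  [load 130/130]
  30 → roll 2  [load 120/130]
  30 → roll 3  [load 120/130]
  25 → roll 4  [load 110/130]
  20 → roll 4  [load 130/130]
  20 → roll 5 (new)  [load 20/130]
  15 → roll 5  [load 35/130]
5 paper rolls opened.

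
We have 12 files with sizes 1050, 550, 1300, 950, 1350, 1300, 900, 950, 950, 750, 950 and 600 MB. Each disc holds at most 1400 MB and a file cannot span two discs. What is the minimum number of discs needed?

Total = 1350 + 1300 + 1300 + 1050 + 950 + 950 + 950 + 950 + 900 + 750 + 600 + 550 = 11600 MB.
Lower bound: ⌈11600/1400⌉ = 9 discs.
Also, 10 files each exceed 700 MB, and no two of those can share a disc, so at least 10 discs are needed.
A packing using 11 discs:
  disc 1: 1350 = 1350
  disc 2: 1300 = 1300
  disc 3: 1300 = 1300
  disc 4: 1050 = 1050
  disc 5: 950 = 950
  disc 6: 950 = 950
  disc 7: 950 = 950
  disc 8: 950 = 950
  disc 9: 900 = 900
  disc 10: 750 + 600 = 1350
  disc 11: 550 = 550
No arrangement into 10 discs stays within capacity, so 11 is optimal.

11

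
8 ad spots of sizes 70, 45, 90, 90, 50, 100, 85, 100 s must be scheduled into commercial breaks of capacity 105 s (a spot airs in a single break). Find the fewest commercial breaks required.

7

Total = 100 + 100 + 90 + 90 + 85 + 70 + 50 + 45 = 630 s.
Lower bound: ⌈630/105⌉ = 6 commercial breaks.
A packing using 7 commercial breaks:
  break 1: 100 = 100
  break 2: 100 = 100
  break 3: 90 = 90
  break 4: 90 = 90
  break 5: 85 = 85
  break 6: 70 = 70
  break 7: 50 + 45 = 95
No arrangement into 6 commercial breaks stays within capacity, so 7 is optimal.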